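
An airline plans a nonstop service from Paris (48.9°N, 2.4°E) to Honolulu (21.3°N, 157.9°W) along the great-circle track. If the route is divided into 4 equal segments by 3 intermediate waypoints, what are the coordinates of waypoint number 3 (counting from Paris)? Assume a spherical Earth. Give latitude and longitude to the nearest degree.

Convert each endpoint to a unit vector on the sphere (x = cos φ cos λ, y = cos φ sin λ, z = sin φ).
The central angle between the endpoints is δ = arccos(p₁·p₂) ≈ 1.879 rad (107.6°).
Interpolate at f = 3/4 with slerp weights a = sin((1−f)δ)/sin δ ≈ 0.475, b = sin(fδ)/sin δ ≈ 1.036.
p = a·p₁ + b·p₂ ≈ (-0.582, -0.350, 0.734); φ = arcsin(p_z) ≈ 47.22°, λ = atan2(p_y, p_x) ≈ -148.99°.

≈ 47°N, 149°W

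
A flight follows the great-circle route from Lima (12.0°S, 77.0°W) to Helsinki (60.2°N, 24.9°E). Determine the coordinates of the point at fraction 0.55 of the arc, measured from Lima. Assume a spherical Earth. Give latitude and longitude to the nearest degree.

≈ (38°N, 44°W)

Write both endpoints as unit vectors p₁, p₂ with components (cos φ cos λ, cos φ sin λ, sin φ).
The central angle between the endpoints is δ = arccos(p₁·p₂) ≈ 1.855 rad (106.3°).
Interpolate at f = 0.55 with slerp weights a = sin((1−f)δ)/sin δ ≈ 0.772, b = sin(fδ)/sin δ ≈ 0.888.
p = a·p₁ + b·p₂ ≈ (0.570, -0.550, 0.610); φ = arcsin(p_z) ≈ 37.59°, λ = atan2(p_y, p_x) ≈ -43.98°.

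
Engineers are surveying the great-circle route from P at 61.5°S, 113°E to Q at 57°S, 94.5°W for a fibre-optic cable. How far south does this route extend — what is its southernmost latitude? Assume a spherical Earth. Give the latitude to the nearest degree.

The great circle lies in the plane with unit normal n̂ = (p₁ × p₂)/|p₁ × p₂|.
Here n̂_z ≈ +0.139; the vertex latitude is φ_max = arccos|n̂_z| ≈ 82.0°.
Check via Clairaut: cos φ_max = |cos φ₁| · sin C = cos(61.5°)·sin(163.0°) ≈ 0.139, again giving ≈ 82.0°.

≈ 82°S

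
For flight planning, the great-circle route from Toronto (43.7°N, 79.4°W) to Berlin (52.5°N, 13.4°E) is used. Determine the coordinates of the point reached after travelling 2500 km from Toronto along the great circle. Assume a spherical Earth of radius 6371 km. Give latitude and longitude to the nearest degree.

≈ 56°N, 50°W

Write both endpoints as unit vectors p₁, p₂ with components (cos φ cos λ, cos φ sin λ, sin φ).
The central angle between the endpoints is δ = arccos(p₁·p₂) ≈ 1.016 rad (58.2°). The total great-circle distance is δ·R ≈ 1.016 × 6371 ≈ 6474 km, so the target fraction is f = 2500/6474 ≈ 0.386.
Interpolate at f ≈ 0.386 with slerp weights a = sin((1−f)δ)/sin δ ≈ 0.687, b = sin(fδ)/sin δ ≈ 0.450.
p = a·p₁ + b·p₂ ≈ (0.358, -0.425, 0.832); φ = arcsin(p_z) ≈ 56.26°, λ = atan2(p_y, p_x) ≈ -49.90°.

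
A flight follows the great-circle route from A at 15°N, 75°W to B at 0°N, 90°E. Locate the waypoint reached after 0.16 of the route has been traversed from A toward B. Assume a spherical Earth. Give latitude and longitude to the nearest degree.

≈ 31°N, 54°W

Write both endpoints as unit vectors p₁, p₂ with components (cos φ cos λ, cos φ sin λ, sin φ).
The central angle between the endpoints is δ = arccos(p₁·p₂) ≈ 2.773 rad (158.9°).
Interpolate at f = 0.16 with slerp weights a = sin((1−f)δ)/sin δ ≈ 2.016, b = sin(fδ)/sin δ ≈ 1.193.
p = a·p₁ + b·p₂ ≈ (0.504, -0.688, 0.522); φ = arcsin(p_z) ≈ 31.46°, λ = atan2(p_y, p_x) ≈ -53.78°.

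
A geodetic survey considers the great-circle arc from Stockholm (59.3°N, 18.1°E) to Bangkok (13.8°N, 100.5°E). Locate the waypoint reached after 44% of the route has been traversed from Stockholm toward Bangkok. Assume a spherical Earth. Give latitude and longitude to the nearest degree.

≈ 47°N, 70°E

The haversine formula gives a central angle δ ≈ 1.297 rad (74.3°) between the endpoints.
Interpolate at f = 0.44 with slerp weights a = sin((1−f)δ)/sin δ ≈ 0.690, b = sin(fδ)/sin δ ≈ 0.561.
p = a·p₁ + b·p₂ ≈ (0.235, 0.645, 0.727); φ = arcsin(p_z) ≈ 46.63°, λ = atan2(p_y, p_x) ≈ 69.95°.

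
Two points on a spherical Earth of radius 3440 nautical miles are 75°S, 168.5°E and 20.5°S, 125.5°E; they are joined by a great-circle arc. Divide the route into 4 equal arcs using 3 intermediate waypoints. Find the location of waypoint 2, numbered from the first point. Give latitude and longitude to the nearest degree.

≈ 49°S, 134°E

Write both endpoints as unit vectors p₁, p₂ with components (cos φ cos λ, cos φ sin λ, sin φ).
The central angle between the endpoints is δ = arccos(p₁·p₂) ≈ 1.029 rad (59.0°).
Interpolate at f = 2/4 with slerp weights a = sin((1−f)δ)/sin δ ≈ 0.574, b = sin(fδ)/sin δ ≈ 0.574.
p = a·p₁ + b·p₂ ≈ (-0.458, 0.468, -0.756); φ = arcsin(p_z) ≈ -49.11°, λ = atan2(p_y, p_x) ≈ 134.41°.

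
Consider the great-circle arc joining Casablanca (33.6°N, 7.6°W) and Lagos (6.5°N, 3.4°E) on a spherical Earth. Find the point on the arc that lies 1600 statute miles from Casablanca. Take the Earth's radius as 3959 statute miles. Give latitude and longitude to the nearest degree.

Convert each endpoint to a unit vector on the sphere (x = cos φ cos λ, y = cos φ sin λ, z = sin φ).
The central angle between the endpoints is δ = arccos(p₁·p₂) ≈ 0.505 rad (29.0°). The total great-circle distance is δ·R ≈ 0.505 × 3959 ≈ 2001 mi, so the target fraction is f = 1600/2001 ≈ 0.800.
Interpolate at f ≈ 0.800 with slerp weights a = sin((1−f)δ)/sin δ ≈ 0.209, b = sin(fδ)/sin δ ≈ 0.812.
p = a·p₁ + b·p₂ ≈ (0.978, 0.025, 0.207); φ = arcsin(p_z) ≈ 11.97°, λ = atan2(p_y, p_x) ≈ 1.46°.

≈ (12°N, 1°E)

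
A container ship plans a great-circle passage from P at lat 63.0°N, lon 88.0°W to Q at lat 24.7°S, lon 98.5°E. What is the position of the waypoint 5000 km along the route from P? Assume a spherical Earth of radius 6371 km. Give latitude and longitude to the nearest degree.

≈ lat 71°N, lon 113°E

Convert each endpoint to a unit vector on the sphere (x = cos φ cos λ, y = cos φ sin λ, z = sin φ).
The central angle between the endpoints is δ = arccos(p₁·p₂) ≈ 2.469 rad (141.5°). The total great-circle distance is δ·R ≈ 2.469 × 6371 ≈ 15729 km, so the target fraction is f = 5000/15729 ≈ 0.318.
Interpolate at f ≈ 0.318 with slerp weights a = sin((1−f)δ)/sin δ ≈ 1.595, b = sin(fδ)/sin δ ≈ 1.134.
p = a·p₁ + b·p₂ ≈ (-0.127, 0.296, 0.947); φ = arcsin(p_z) ≈ 71.23°, λ = atan2(p_y, p_x) ≈ 113.26°.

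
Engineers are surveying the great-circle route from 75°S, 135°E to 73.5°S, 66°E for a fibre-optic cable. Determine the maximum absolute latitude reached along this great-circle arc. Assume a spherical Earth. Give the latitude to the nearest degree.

The great circle lies in the plane with unit normal n̂ = (p₁ × p₂)/|p₁ × p₂|.
Here n̂_z ≈ -0.225; the vertex latitude is φ_max = arccos|n̂_z| ≈ 77.0°.

≈ 77°S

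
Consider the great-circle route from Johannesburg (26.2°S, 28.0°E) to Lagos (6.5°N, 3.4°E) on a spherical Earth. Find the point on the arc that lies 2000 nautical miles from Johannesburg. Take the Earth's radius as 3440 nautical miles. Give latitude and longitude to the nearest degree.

≈ (1°N, 8°E)

From cos δ = sin φ₁ sin φ₂ + cos φ₁ cos φ₂ cos Δλ, the central angle is δ ≈ 0.707 rad (40.5°). The total great-circle distance is δ·R ≈ 0.707 × 3440 ≈ 2431 nmi, so the target fraction is f = 2000/2431 ≈ 0.823.
Interpolate at f ≈ 0.823 with slerp weights a = sin((1−f)δ)/sin δ ≈ 0.192, b = sin(fδ)/sin δ ≈ 0.846.
p = a·p₁ + b·p₂ ≈ (0.991, 0.131, 0.011); φ = arcsin(p_z) ≈ 0.62°, λ = atan2(p_y, p_x) ≈ 7.52°.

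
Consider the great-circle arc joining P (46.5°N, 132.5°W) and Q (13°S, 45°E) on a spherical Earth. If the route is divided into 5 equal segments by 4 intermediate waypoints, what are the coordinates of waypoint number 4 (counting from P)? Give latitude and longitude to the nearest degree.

≈ (16°N, 43°E)

Convert each endpoint to a unit vector on the sphere (x = cos φ cos λ, y = cos φ sin λ, z = sin φ).
The central angle between the endpoints is δ = arccos(p₁·p₂) ≈ 2.556 rad (146.4°).
Interpolate at f = 4/5 with slerp weights a = sin((1−f)δ)/sin δ ≈ 0.885, b = sin(fδ)/sin δ ≈ 1.609.
p = a·p₁ + b·p₂ ≈ (0.697, 0.660, 0.280); φ = arcsin(p_z) ≈ 16.24°, λ = atan2(p_y, p_x) ≈ 43.41°.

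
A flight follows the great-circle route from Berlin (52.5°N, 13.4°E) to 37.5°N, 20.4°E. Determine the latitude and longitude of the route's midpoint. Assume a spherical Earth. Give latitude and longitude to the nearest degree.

Convert each endpoint to a unit vector on the sphere (x = cos φ cos λ, y = cos φ sin λ, z = sin φ).
The central angle between the endpoints is δ = arccos(p₁·p₂) ≈ 0.275 rad (15.8°).
Interpolate at f = 1/2 with slerp weights a = sin((1−f)δ)/sin δ ≈ 0.505, b = sin(fδ)/sin δ ≈ 0.505.
p = a·p₁ + b·p₂ ≈ (0.674, 0.211, 0.708); φ = arcsin(p_z) ≈ 45.05°, λ = atan2(p_y, p_x) ≈ 17.36°.

≈ 45°N, 17°E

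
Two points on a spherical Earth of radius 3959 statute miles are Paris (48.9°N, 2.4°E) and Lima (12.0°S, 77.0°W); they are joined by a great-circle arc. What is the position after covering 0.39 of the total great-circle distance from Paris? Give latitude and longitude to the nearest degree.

≈ 30°N, 38°W

Convert each endpoint to a unit vector on the sphere (x = cos φ cos λ, y = cos φ sin λ, z = sin φ).
The central angle between the endpoints is δ = arccos(p₁·p₂) ≈ 1.609 rad (92.2°).
Interpolate at f = 0.39 with slerp weights a = sin((1−f)δ)/sin δ ≈ 0.832, b = sin(fδ)/sin δ ≈ 0.588.
p = a·p₁ + b·p₂ ≈ (0.676, -0.537, 0.505); φ = arcsin(p_z) ≈ 30.32°, λ = atan2(p_y, p_x) ≈ -38.48°.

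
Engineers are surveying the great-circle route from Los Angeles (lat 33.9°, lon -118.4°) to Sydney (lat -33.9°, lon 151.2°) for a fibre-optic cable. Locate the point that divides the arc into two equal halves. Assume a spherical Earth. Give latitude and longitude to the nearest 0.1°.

≈ lat 0.0°, lon -163.6°

The haversine formula gives a central angle δ ≈ 1.892 rad (108.4°) between the endpoints.
Interpolate at f = 1/2 with slerp weights a = sin((1−f)δ)/sin δ ≈ 0.855, b = sin(fδ)/sin δ ≈ 0.855.
p = a·p₁ + b·p₂ ≈ (-0.959, -0.282, 0.000); φ = arcsin(p_z) ≈ 0.00°, λ = atan2(p_y, p_x) ≈ -163.60°.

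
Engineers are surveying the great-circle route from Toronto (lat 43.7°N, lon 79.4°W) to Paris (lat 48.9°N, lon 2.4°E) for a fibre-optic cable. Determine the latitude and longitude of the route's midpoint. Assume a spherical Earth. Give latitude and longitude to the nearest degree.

≈ lat 54°N, lon 41°W

From cos δ = sin φ₁ sin φ₂ + cos φ₁ cos φ₂ cos Δλ, the central angle is δ ≈ 0.942 rad (54.0°).
Interpolate at f = 1/2 with slerp weights a = sin((1−f)δ)/sin δ ≈ 0.561, b = sin(fδ)/sin δ ≈ 0.561.
p = a·p₁ + b·p₂ ≈ (0.443, -0.383, 0.810); φ = arcsin(p_z) ≈ 54.14°, λ = atan2(p_y, p_x) ≈ -40.86°.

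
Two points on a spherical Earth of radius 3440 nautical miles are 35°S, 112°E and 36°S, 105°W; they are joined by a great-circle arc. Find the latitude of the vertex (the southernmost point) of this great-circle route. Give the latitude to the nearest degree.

The great circle lies in the plane with unit normal n̂ = (p₁ × p₂)/|p₁ × p₂|.
Here n̂_z ≈ +0.406; the vertex latitude is φ_max = arccos|n̂_z| ≈ 66.0°.

≈ 66°S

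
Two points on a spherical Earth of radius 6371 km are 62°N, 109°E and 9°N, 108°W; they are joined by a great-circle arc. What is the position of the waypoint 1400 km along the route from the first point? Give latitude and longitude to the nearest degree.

≈ 71°N, 133°E

Convert each endpoint to a unit vector on the sphere (x = cos φ cos λ, y = cos φ sin λ, z = sin φ).
The central angle between the endpoints is δ = arccos(p₁·p₂) ≈ 1.805 rad (103.4°). The total great-circle distance is δ·R ≈ 1.805 × 6371 ≈ 11500 km, so the target fraction is f = 1400/11500 ≈ 0.122.
Interpolate at f ≈ 0.122 with slerp weights a = sin((1−f)δ)/sin δ ≈ 1.028, b = sin(fδ)/sin δ ≈ 0.224.
p = a·p₁ + b·p₂ ≈ (-0.226, 0.246, 0.943); φ = arcsin(p_z) ≈ 70.51°, λ = atan2(p_y, p_x) ≈ 132.54°.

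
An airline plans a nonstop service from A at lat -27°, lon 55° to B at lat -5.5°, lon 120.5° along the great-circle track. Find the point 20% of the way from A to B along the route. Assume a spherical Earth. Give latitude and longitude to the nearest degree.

≈ lat -25°, lon 69°

Convert each endpoint to a unit vector on the sphere (x = cos φ cos λ, y = cos φ sin λ, z = sin φ).
The central angle between the endpoints is δ = arccos(p₁·p₂) ≈ 1.147 rad (65.7°).
Interpolate at f = 0.20 with slerp weights a = sin((1−f)δ)/sin δ ≈ 0.871, b = sin(fδ)/sin δ ≈ 0.249.
p = a·p₁ + b·p₂ ≈ (0.319, 0.850, -0.419); φ = arcsin(p_z) ≈ -24.80°, λ = atan2(p_y, p_x) ≈ 69.41°.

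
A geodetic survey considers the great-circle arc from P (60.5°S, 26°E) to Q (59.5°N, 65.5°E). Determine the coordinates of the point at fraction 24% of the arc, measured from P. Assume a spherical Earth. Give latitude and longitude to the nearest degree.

≈ (32°S, 39°E)

Write both endpoints as unit vectors p₁, p₂ with components (cos φ cos λ, cos φ sin λ, sin φ).
The central angle between the endpoints is δ = arccos(p₁·p₂) ≈ 2.162 rad (123.9°).
Interpolate at f = 0.24 with slerp weights a = sin((1−f)δ)/sin δ ≈ 1.201, b = sin(fδ)/sin δ ≈ 0.597.
p = a·p₁ + b·p₂ ≈ (0.657, 0.535, -0.531); φ = arcsin(p_z) ≈ -32.06°, λ = atan2(p_y, p_x) ≈ 39.15°.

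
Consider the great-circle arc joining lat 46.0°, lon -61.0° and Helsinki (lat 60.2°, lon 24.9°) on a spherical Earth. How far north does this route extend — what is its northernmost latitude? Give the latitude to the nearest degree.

The great circle lies in the plane with unit normal n̂ = (p₁ × p₂)/|p₁ × p₂|.
Here n̂_z ≈ +0.453; the vertex latitude is φ_max = arccos|n̂_z| ≈ 63.1°.
Check via Clairaut: cos φ_max = |cos φ₁| · sin C = cos(46.0°)·sin(40.7°) ≈ 0.453, again giving ≈ 63.1°.

≈ 63°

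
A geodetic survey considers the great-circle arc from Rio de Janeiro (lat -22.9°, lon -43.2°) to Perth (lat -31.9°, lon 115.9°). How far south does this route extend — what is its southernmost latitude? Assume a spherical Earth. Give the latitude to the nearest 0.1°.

≈ -70.9°

The great circle lies in the plane with unit normal n̂ = (p₁ × p₂)/|p₁ × p₂|.
Here n̂_z ≈ +0.328; the vertex latitude is φ_max = arccos|n̂_z| ≈ 70.9°.
Check via Clairaut: cos φ_max = |cos φ₁| · sin C = cos(22.9°)·sin(159.2°) ≈ 0.328, again giving ≈ 70.9°.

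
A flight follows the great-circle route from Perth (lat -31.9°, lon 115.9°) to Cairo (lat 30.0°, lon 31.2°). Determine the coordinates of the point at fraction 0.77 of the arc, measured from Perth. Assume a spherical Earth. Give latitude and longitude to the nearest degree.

≈ lat 17°, lon 52°

The haversine formula gives a central angle δ ≈ 1.768 rad (101.3°) between the endpoints.
Interpolate at f = 0.77 with slerp weights a = sin((1−f)δ)/sin δ ≈ 0.403, b = sin(fδ)/sin δ ≈ 0.998.
p = a·p₁ + b·p₂ ≈ (0.589, 0.756, 0.286); φ = arcsin(p_z) ≈ 16.60°, λ = atan2(p_y, p_x) ≈ 52.05°.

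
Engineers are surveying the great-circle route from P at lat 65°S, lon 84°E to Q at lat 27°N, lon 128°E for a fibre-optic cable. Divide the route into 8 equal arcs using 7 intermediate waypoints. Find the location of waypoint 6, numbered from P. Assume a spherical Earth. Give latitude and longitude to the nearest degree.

≈ lat 3°N, lon 121°E

Write both endpoints as unit vectors p₁, p₂ with components (cos φ cos λ, cos φ sin λ, sin φ).
The central angle between the endpoints is δ = arccos(p₁·p₂) ≈ 1.712 rad (98.1°).
Interpolate at f = 6/8 with slerp weights a = sin((1−f)δ)/sin δ ≈ 0.419, b = sin(fδ)/sin δ ≈ 0.969.
p = a·p₁ + b·p₂ ≈ (-0.513, 0.856, 0.060); φ = arcsin(p_z) ≈ 3.43°, λ = atan2(p_y, p_x) ≈ 120.92°.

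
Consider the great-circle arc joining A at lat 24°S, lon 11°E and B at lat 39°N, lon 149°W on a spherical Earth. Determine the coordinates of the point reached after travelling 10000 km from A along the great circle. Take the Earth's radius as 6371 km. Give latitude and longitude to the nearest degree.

≈ lat 41°N, lon 56°W

Write both endpoints as unit vectors p₁, p₂ with components (cos φ cos λ, cos φ sin λ, sin φ).
The central angle between the endpoints is δ = arccos(p₁·p₂) ≈ 2.747 rad (157.4°). The total great-circle distance is δ·R ≈ 2.747 × 6371 ≈ 17500 km, so the target fraction is f = 10000/17500 ≈ 0.571.
Interpolate at f ≈ 0.571 with slerp weights a = sin((1−f)δ)/sin δ ≈ 2.402, b = sin(fδ)/sin δ ≈ 2.601.
p = a·p₁ + b·p₂ ≈ (0.421, -0.622, 0.660); φ = arcsin(p_z) ≈ 41.28°, λ = atan2(p_y, p_x) ≈ -55.89°.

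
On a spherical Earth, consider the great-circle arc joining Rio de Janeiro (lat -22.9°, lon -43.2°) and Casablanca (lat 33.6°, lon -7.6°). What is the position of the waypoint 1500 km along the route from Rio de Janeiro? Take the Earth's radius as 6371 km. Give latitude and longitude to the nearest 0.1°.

Write both endpoints as unit vectors p₁, p₂ with components (cos φ cos λ, cos φ sin λ, sin φ).
The central angle between the endpoints is δ = arccos(p₁·p₂) ≈ 1.150 rad (65.9°). The total great-circle distance is δ·R ≈ 1.150 × 6371 ≈ 7326 km, so the target fraction is f = 1500/7326 ≈ 0.205.
Interpolate at f ≈ 0.205 with slerp weights a = sin((1−f)δ)/sin δ ≈ 0.868, b = sin(fδ)/sin δ ≈ 0.256.
p = a·p₁ + b·p₂ ≈ (0.794, -0.576, -0.196); φ = arcsin(p_z) ≈ -11.32°, λ = atan2(p_y, p_x) ≈ -35.94°.

≈ lat -11.3°, lon -35.9°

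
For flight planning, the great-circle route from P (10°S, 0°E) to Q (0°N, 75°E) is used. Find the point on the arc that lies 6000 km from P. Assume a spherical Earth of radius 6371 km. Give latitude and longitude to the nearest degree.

The haversine formula gives a central angle δ ≈ 1.313 rad (75.2°) between the endpoints. The total great-circle distance is δ·R ≈ 1.313 × 6371 ≈ 8366 km, so the target fraction is f = 6000/8366 ≈ 0.717.
Interpolate at f ≈ 0.717 with slerp weights a = sin((1−f)δ)/sin δ ≈ 0.375, b = sin(fδ)/sin δ ≈ 0.836.
p = a·p₁ + b·p₂ ≈ (0.586, 0.808, -0.065); φ = arcsin(p_z) ≈ -3.74°, λ = atan2(p_y, p_x) ≈ 54.04°.

≈ (4°S, 54°E)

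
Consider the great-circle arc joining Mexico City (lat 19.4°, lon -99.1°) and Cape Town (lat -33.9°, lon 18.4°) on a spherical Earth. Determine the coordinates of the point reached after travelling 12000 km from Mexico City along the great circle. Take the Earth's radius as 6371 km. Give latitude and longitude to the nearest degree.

The haversine formula gives a central angle δ ≈ 2.149 rad (123.1°) between the endpoints. The total great-circle distance is δ·R ≈ 2.149 × 6371 ≈ 13693 km, so the target fraction is f = 12000/13693 ≈ 0.876.
Interpolate at f ≈ 0.876 with slerp weights a = sin((1−f)δ)/sin δ ≈ 0.314, b = sin(fδ)/sin δ ≈ 1.136.
p = a·p₁ + b·p₂ ≈ (0.848, 0.006, -0.530); φ = arcsin(p_z) ≈ -31.98°, λ = atan2(p_y, p_x) ≈ 0.38°.

≈ lat -32°, lon 0°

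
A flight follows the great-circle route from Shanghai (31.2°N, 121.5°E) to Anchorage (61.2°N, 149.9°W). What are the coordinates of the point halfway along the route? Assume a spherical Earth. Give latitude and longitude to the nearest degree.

≈ 55°N, 151°E

The haversine formula gives a central angle δ ≈ 1.088 rad (62.4°) between the endpoints.
Interpolate at f = 1/2 with slerp weights a = sin((1−f)δ)/sin δ ≈ 0.584, b = sin(fδ)/sin δ ≈ 0.584.
p = a·p₁ + b·p₂ ≈ (-0.505, 0.285, 0.815); φ = arcsin(p_z) ≈ 54.57°, λ = atan2(p_y, p_x) ≈ 150.55°.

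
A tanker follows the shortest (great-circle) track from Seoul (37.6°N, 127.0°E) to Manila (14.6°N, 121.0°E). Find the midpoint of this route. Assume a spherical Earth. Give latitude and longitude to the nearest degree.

≈ (26°N, 124°E)

The haversine formula gives a central angle δ ≈ 0.412 rad (23.6°) between the endpoints.
Interpolate at f = 1/2 with slerp weights a = sin((1−f)δ)/sin δ ≈ 0.511, b = sin(fδ)/sin δ ≈ 0.511.
p = a·p₁ + b·p₂ ≈ (-0.498, 0.747, 0.440); φ = arcsin(p_z) ≈ 26.13°, λ = atan2(p_y, p_x) ≈ 123.70°.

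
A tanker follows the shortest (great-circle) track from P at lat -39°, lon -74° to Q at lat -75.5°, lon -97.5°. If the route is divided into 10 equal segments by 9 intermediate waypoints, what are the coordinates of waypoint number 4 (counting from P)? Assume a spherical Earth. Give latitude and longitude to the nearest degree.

Write both endpoints as unit vectors p₁, p₂ with components (cos φ cos λ, cos φ sin λ, sin φ).
The central angle between the endpoints is δ = arccos(p₁·p₂) ≈ 0.664 rad (38.0°).
Interpolate at f = 4/10 with slerp weights a = sin((1−f)δ)/sin δ ≈ 0.629, b = sin(fδ)/sin δ ≈ 0.426.
p = a·p₁ + b·p₂ ≈ (0.121, -0.576, -0.808); φ = arcsin(p_z) ≈ -53.95°, λ = atan2(p_y, p_x) ≈ -78.14°.

≈ lat -54°, lon -78°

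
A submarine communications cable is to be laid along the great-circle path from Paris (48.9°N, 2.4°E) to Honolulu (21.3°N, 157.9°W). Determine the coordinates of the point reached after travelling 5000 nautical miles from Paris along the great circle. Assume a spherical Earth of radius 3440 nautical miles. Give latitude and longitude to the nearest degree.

≈ 45°N, 150°W

The haversine formula gives a central angle δ ≈ 1.879 rad (107.6°) between the endpoints. The total great-circle distance is δ·R ≈ 1.879 × 3440 ≈ 6462 nmi, so the target fraction is f = 5000/6462 ≈ 0.774.
Interpolate at f ≈ 0.774 with slerp weights a = sin((1−f)δ)/sin δ ≈ 0.433, b = sin(fδ)/sin δ ≈ 1.042.
p = a·p₁ + b·p₂ ≈ (-0.615, -0.353, 0.705); φ = arcsin(p_z) ≈ 44.80°, λ = atan2(p_y, p_x) ≈ -150.13°.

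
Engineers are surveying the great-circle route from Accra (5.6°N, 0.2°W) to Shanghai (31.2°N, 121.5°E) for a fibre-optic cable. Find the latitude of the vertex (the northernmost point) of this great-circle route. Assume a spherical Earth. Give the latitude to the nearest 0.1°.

The great circle lies in the plane with unit normal n̂ = (p₁ × p₂)/|p₁ × p₂|.
Here n̂_z ≈ +0.789; the vertex latitude is φ_max = arccos|n̂_z| ≈ 37.9°.
Check via Clairaut: cos φ_max = |cos φ₁| · sin C = cos(5.6°)·sin(52.5°) ≈ 0.789, again giving ≈ 37.9°.

≈ 37.9°N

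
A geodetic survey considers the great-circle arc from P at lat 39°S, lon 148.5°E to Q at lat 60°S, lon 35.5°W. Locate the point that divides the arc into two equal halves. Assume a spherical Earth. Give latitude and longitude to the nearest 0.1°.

≈ lat 79.4°S, lon 155.6°E

The haversine formula gives a central angle δ ≈ 1.413 rad (80.9°) between the endpoints.
Interpolate at f = 1/2 with slerp weights a = sin((1−f)δ)/sin δ ≈ 0.657, b = sin(fδ)/sin δ ≈ 0.657.
p = a·p₁ + b·p₂ ≈ (-0.168, 0.076, -0.983); φ = arcsin(p_z) ≈ -79.37°, λ = atan2(p_y, p_x) ≈ 155.64°.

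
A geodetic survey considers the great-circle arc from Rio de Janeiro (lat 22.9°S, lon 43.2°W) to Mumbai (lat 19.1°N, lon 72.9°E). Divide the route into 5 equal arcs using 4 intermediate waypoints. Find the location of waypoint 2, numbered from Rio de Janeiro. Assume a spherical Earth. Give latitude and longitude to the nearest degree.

≈ lat 8°S, lon 5°E

Convert each endpoint to a unit vector on the sphere (x = cos φ cos λ, y = cos φ sin λ, z = sin φ).
The central angle between the endpoints is δ = arccos(p₁·p₂) ≈ 2.106 rad (120.7°).
Interpolate at f = 2/5 with slerp weights a = sin((1−f)δ)/sin δ ≈ 1.108, b = sin(fδ)/sin δ ≈ 0.868.
p = a·p₁ + b·p₂ ≈ (0.985, 0.085, -0.147); φ = arcsin(p_z) ≈ -8.47°, λ = atan2(p_y, p_x) ≈ 4.92°.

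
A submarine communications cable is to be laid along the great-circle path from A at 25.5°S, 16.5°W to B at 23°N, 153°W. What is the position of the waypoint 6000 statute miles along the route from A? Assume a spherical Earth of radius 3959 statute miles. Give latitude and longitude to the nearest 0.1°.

≈ 3.9°N, 101.1°W

Convert each endpoint to a unit vector on the sphere (x = cos φ cos λ, y = cos φ sin λ, z = sin φ).
The central angle between the endpoints is δ = arccos(p₁·p₂) ≈ 2.451 rad (140.4°). The total great-circle distance is δ·R ≈ 2.451 × 3959 ≈ 9704 mi, so the target fraction is f = 6000/9704 ≈ 0.618.
Interpolate at f ≈ 0.618 with slerp weights a = sin((1−f)δ)/sin δ ≈ 1.264, b = sin(fδ)/sin δ ≈ 1.568.
p = a·p₁ + b·p₂ ≈ (-0.192, -0.979, 0.068); φ = arcsin(p_z) ≈ 3.93°, λ = atan2(p_y, p_x) ≈ -101.10°.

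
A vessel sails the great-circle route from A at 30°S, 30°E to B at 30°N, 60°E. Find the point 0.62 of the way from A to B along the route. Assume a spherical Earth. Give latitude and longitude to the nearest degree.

The haversine formula gives a central angle δ ≈ 1.160 rad (66.5°) between the endpoints.
Interpolate at f = 0.62 with slerp weights a = sin((1−f)δ)/sin δ ≈ 0.465, b = sin(fδ)/sin δ ≈ 0.719.
p = a·p₁ + b·p₂ ≈ (0.660, 0.740, 0.127); φ = arcsin(p_z) ≈ 7.27°, λ = atan2(p_y, p_x) ≈ 48.28°.

≈ 7°N, 48°E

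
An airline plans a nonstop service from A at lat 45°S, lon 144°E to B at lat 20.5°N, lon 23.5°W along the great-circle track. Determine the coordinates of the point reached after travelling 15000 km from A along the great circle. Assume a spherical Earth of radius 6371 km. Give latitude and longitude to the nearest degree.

Write both endpoints as unit vectors p₁, p₂ with components (cos φ cos λ, cos φ sin λ, sin φ).
The central angle between the endpoints is δ = arccos(p₁·p₂) ≈ 2.678 rad (153.4°). The total great-circle distance is δ·R ≈ 2.678 × 6371 ≈ 17059 km, so the target fraction is f = 15000/17059 ≈ 0.879.
Interpolate at f ≈ 0.879 with slerp weights a = sin((1−f)δ)/sin δ ≈ 0.710, b = sin(fδ)/sin δ ≈ 1.583.
p = a·p₁ + b·p₂ ≈ (0.954, -0.296, 0.053); φ = arcsin(p_z) ≈ 3.01°, λ = atan2(p_y, p_x) ≈ -17.26°.

≈ lat 3°N, lon 17°W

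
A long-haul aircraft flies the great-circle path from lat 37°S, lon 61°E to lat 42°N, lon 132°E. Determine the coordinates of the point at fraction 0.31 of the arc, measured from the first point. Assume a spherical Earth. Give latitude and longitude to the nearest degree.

Convert each endpoint to a unit vector on the sphere (x = cos φ cos λ, y = cos φ sin λ, z = sin φ).
The central angle between the endpoints is δ = arccos(p₁·p₂) ≈ 1.782 rad (102.1°).
Interpolate at f = 0.31 with slerp weights a = sin((1−f)δ)/sin δ ≈ 0.964, b = sin(fδ)/sin δ ≈ 0.537.
p = a·p₁ + b·p₂ ≈ (0.106, 0.969, -0.221); φ = arcsin(p_z) ≈ -12.76°, λ = atan2(p_y, p_x) ≈ 83.74°.

≈ lat 13°S, lon 84°E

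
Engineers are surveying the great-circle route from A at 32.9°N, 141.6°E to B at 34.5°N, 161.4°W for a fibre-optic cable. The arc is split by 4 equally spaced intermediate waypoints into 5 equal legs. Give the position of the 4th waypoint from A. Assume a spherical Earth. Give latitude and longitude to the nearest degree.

≈ 36°N, 173°W

From cos δ = sin φ₁ sin φ₂ + cos φ₁ cos φ₂ cos Δλ, the central angle is δ ≈ 0.817 rad (46.8°).
Interpolate at f = 4/5 with slerp weights a = sin((1−f)δ)/sin δ ≈ 0.223, b = sin(fδ)/sin δ ≈ 0.834.
p = a·p₁ + b·p₂ ≈ (-0.798, -0.103, 0.594); φ = arcsin(p_z) ≈ 36.41°, λ = atan2(p_y, p_x) ≈ -172.66°.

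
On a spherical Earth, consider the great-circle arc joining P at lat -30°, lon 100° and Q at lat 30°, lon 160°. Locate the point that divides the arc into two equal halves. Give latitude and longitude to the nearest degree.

≈ lat 0°, lon 130°

Convert each endpoint to a unit vector on the sphere (x = cos φ cos λ, y = cos φ sin λ, z = sin φ).
The central angle between the endpoints is δ = arccos(p₁·p₂) ≈ 1.445 rad (82.8°).
Interpolate at f = 1/2 with slerp weights a = sin((1−f)δ)/sin δ ≈ 0.667, b = sin(fδ)/sin δ ≈ 0.667.
p = a·p₁ + b·p₂ ≈ (-0.643, 0.766, 0.000); φ = arcsin(p_z) ≈ 0.00°, λ = atan2(p_y, p_x) ≈ 130.00°.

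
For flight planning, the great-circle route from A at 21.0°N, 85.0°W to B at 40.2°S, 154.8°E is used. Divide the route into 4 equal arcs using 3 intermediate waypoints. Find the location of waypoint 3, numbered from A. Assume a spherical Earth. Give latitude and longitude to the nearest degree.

Convert each endpoint to a unit vector on the sphere (x = cos φ cos λ, y = cos φ sin λ, z = sin φ).
The central angle between the endpoints is δ = arccos(p₁·p₂) ≈ 2.202 rad (126.2°).
Interpolate at f = 3/4 with slerp weights a = sin((1−f)δ)/sin δ ≈ 0.648, b = sin(fδ)/sin δ ≈ 1.235.
p = a·p₁ + b·p₂ ≈ (-0.800, -0.201, -0.565); φ = arcsin(p_z) ≈ -34.38°, λ = atan2(p_y, p_x) ≈ -165.90°.

≈ 34°S, 166°W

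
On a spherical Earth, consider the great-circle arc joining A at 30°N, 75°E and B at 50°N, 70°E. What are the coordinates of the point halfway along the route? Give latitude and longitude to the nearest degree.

≈ 40°N, 73°E

Write both endpoints as unit vectors p₁, p₂ with components (cos φ cos λ, cos φ sin λ, sin φ).
The central angle between the endpoints is δ = arccos(p₁·p₂) ≈ 0.355 rad (20.4°).
Interpolate at f = 1/2 with slerp weights a = sin((1−f)δ)/sin δ ≈ 0.508, b = sin(fδ)/sin δ ≈ 0.508.
p = a·p₁ + b·p₂ ≈ (0.226, 0.732, 0.643); φ = arcsin(p_z) ≈ 40.03°, λ = atan2(p_y, p_x) ≈ 72.87°.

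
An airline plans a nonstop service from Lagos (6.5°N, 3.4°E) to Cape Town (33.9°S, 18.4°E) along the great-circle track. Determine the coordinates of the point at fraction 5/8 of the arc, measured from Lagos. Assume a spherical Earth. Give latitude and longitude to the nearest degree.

≈ 19°S, 12°E

Convert each endpoint to a unit vector on the sphere (x = cos φ cos λ, y = cos φ sin λ, z = sin φ).
The central angle between the endpoints is δ = arccos(p₁·p₂) ≈ 0.747 rad (42.8°).
Interpolate at f = 5/8 with slerp weights a = sin((1−f)δ)/sin δ ≈ 0.407, b = sin(fδ)/sin δ ≈ 0.662.
p = a·p₁ + b·p₂ ≈ (0.925, 0.198, -0.323); φ = arcsin(p_z) ≈ -18.87°, λ = atan2(p_y, p_x) ≈ 12.05°.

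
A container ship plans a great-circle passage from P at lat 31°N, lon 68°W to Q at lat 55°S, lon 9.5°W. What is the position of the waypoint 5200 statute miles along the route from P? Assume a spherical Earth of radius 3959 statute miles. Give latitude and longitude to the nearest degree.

≈ lat 36°S, lon 32°W

Convert each endpoint to a unit vector on the sphere (x = cos φ cos λ, y = cos φ sin λ, z = sin φ).
The central angle between the endpoints is δ = arccos(p₁·p₂) ≈ 1.737 rad (99.5°). The total great-circle distance is δ·R ≈ 1.737 × 3959 ≈ 6875 mi, so the target fraction is f = 5200/6875 ≈ 0.756.
Interpolate at f ≈ 0.756 with slerp weights a = sin((1−f)δ)/sin δ ≈ 0.416, b = sin(fδ)/sin δ ≈ 0.981.
p = a·p₁ + b·p₂ ≈ (0.688, -0.424, -0.589); φ = arcsin(p_z) ≈ -36.07°, λ = atan2(p_y, p_x) ≈ -31.61°.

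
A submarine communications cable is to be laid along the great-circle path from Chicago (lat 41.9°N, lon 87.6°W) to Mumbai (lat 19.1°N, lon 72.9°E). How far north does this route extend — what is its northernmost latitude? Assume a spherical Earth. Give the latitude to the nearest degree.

The great circle lies in the plane with unit normal n̂ = (p₁ × p₂)/|p₁ × p₂|.
Here n̂_z ≈ +0.262; the vertex latitude is φ_max = arccos|n̂_z| ≈ 74.8°.
Check via Clairaut: cos φ_max = |cos φ₁| · sin C = cos(41.9°)·sin(20.6°) ≈ 0.262, again giving ≈ 74.8°.

≈ 75°N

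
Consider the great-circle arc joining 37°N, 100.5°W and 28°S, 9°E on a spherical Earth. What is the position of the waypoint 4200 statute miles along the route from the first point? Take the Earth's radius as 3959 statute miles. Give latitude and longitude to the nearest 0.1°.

≈ 7.6°N, 41.5°W

The haversine formula gives a central angle δ ≈ 2.115 rad (121.2°) between the endpoints. The total great-circle distance is δ·R ≈ 2.115 × 3959 ≈ 8374 mi, so the target fraction is f = 4200/8374 ≈ 0.502.
Interpolate at f ≈ 0.502 with slerp weights a = sin((1−f)δ)/sin δ ≈ 1.017, b = sin(fδ)/sin δ ≈ 1.020.
p = a·p₁ + b·p₂ ≈ (0.742, -0.657, 0.133); φ = arcsin(p_z) ≈ 7.63°, λ = atan2(p_y, p_x) ≈ -41.54°.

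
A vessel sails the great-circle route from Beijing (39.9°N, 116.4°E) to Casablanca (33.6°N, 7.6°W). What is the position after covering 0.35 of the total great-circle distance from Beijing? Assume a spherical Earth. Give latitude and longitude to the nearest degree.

≈ (57°N, 75°E)

Convert each endpoint to a unit vector on the sphere (x = cos φ cos λ, y = cos φ sin λ, z = sin φ).
The central angle between the endpoints is δ = arccos(p₁·p₂) ≈ 1.573 rad (90.1°).
Interpolate at f = 0.35 with slerp weights a = sin((1−f)δ)/sin δ ≈ 0.853, b = sin(fδ)/sin δ ≈ 0.523.
p = a·p₁ + b·p₂ ≈ (0.141, 0.529, 0.837); φ = arcsin(p_z) ≈ 56.82°, λ = atan2(p_y, p_x) ≈ 75.09°.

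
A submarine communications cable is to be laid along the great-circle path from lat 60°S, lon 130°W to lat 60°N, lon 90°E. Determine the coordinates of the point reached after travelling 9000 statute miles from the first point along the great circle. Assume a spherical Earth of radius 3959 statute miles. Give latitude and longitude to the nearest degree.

Write both endpoints as unit vectors p₁, p₂ with components (cos φ cos λ, cos φ sin λ, sin φ).
The central angle between the endpoints is δ = arccos(p₁·p₂) ≈ 2.798 rad (160.3°). The total great-circle distance is δ·R ≈ 2.798 × 3959 ≈ 11077 mi, so the target fraction is f = 9000/11077 ≈ 0.813.
Interpolate at f ≈ 0.813 with slerp weights a = sin((1−f)δ)/sin δ ≈ 1.486, b = sin(fδ)/sin δ ≈ 2.265.
p = a·p₁ + b·p₂ ≈ (-0.478, 0.563, 0.674); φ = arcsin(p_z) ≈ 42.40°, λ = atan2(p_y, p_x) ≈ 130.31°.

≈ lat 42°N, lon 130°E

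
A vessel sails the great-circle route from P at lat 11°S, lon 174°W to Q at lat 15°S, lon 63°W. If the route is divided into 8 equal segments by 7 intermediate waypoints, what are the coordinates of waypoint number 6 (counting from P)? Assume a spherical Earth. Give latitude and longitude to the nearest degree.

The haversine formula gives a central angle δ ≈ 1.865 rad (106.9°) between the endpoints.
Interpolate at f = 6/8 with slerp weights a = sin((1−f)δ)/sin δ ≈ 0.470, b = sin(fδ)/sin δ ≈ 1.030.
p = a·p₁ + b·p₂ ≈ (-0.007, -0.934, -0.356); φ = arcsin(p_z) ≈ -20.86°, λ = atan2(p_y, p_x) ≈ -90.44°.

≈ lat 21°S, lon 90°W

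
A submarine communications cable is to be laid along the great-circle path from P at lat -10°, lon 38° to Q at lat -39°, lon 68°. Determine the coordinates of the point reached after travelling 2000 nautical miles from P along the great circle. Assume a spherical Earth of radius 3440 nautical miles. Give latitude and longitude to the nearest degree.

≈ lat -35°, lon 62°

Convert each endpoint to a unit vector on the sphere (x = cos φ cos λ, y = cos φ sin λ, z = sin φ).
The central angle between the endpoints is δ = arccos(p₁·p₂) ≈ 0.689 rad (39.5°). The total great-circle distance is δ·R ≈ 0.689 × 3440 ≈ 2369 nmi, so the target fraction is f = 2000/2369 ≈ 0.844.
Interpolate at f ≈ 0.844 with slerp weights a = sin((1−f)δ)/sin δ ≈ 0.168, b = sin(fδ)/sin δ ≈ 0.864.
p = a·p₁ + b·p₂ ≈ (0.382, 0.725, -0.573); φ = arcsin(p_z) ≈ -34.97°, λ = atan2(p_y, p_x) ≈ 62.19°.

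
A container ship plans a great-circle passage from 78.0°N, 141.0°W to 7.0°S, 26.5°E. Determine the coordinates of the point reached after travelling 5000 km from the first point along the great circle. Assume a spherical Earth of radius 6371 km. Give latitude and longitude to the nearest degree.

≈ 57°N, 22°E

Write both endpoints as unit vectors p₁, p₂ with components (cos φ cos λ, cos φ sin λ, sin φ).
The central angle between the endpoints is δ = arccos(p₁·p₂) ≈ 1.897 rad (108.7°). The total great-circle distance is δ·R ≈ 1.897 × 6371 ≈ 12087 km, so the target fraction is f = 5000/12087 ≈ 0.414.
Interpolate at f ≈ 0.414 with slerp weights a = sin((1−f)δ)/sin δ ≈ 0.947, b = sin(fδ)/sin δ ≈ 0.746.
p = a·p₁ + b·p₂ ≈ (0.510, 0.207, 0.835); φ = arcsin(p_z) ≈ 56.63°, λ = atan2(p_y, p_x) ≈ 22.06°.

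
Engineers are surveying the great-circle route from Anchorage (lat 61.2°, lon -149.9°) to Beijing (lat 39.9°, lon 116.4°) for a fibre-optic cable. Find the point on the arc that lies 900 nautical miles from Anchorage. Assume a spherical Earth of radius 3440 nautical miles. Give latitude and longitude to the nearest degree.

Convert each endpoint to a unit vector on the sphere (x = cos φ cos λ, y = cos φ sin λ, z = sin φ).
The central angle between the endpoints is δ = arccos(p₁·p₂) ≈ 1.002 rad (57.4°). The total great-circle distance is δ·R ≈ 1.002 × 3440 ≈ 3448 nmi, so the target fraction is f = 900/3448 ≈ 0.261.
Interpolate at f ≈ 0.261 with slerp weights a = sin((1−f)δ)/sin δ ≈ 0.801, b = sin(fδ)/sin δ ≈ 0.307.
p = a·p₁ + b·p₂ ≈ (-0.438, 0.017, 0.899); φ = arcsin(p_z) ≈ 63.97°, λ = atan2(p_y, p_x) ≈ 177.72°.

≈ lat 64°, lon 178°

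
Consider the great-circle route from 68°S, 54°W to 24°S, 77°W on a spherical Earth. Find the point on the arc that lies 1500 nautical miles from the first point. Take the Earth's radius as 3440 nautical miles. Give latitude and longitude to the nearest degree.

≈ 45°S, 71°W

From cos δ = sin φ₁ sin φ₂ + cos φ₁ cos φ₂ cos Δλ, the central angle is δ ≈ 0.806 rad (46.2°). The total great-circle distance is δ·R ≈ 0.806 × 3440 ≈ 2774 nmi, so the target fraction is f = 1500/2774 ≈ 0.541.
Interpolate at f ≈ 0.541 with slerp weights a = sin((1−f)δ)/sin δ ≈ 0.501, b = sin(fδ)/sin δ ≈ 0.585.
p = a·p₁ + b·p₂ ≈ (0.231, -0.673, -0.703); φ = arcsin(p_z) ≈ -44.66°, λ = atan2(p_y, p_x) ≈ -71.08°.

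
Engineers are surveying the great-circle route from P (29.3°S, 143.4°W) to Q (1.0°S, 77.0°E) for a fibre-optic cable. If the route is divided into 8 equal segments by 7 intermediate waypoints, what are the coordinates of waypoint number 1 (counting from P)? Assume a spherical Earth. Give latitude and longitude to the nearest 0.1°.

Convert each endpoint to a unit vector on the sphere (x = cos φ cos λ, y = cos φ sin λ, z = sin φ).
The central angle between the endpoints is δ = arccos(p₁·p₂) ≈ 2.286 rad (131.0°).
Interpolate at f = 1/8 with slerp weights a = sin((1−f)δ)/sin δ ≈ 1.204, b = sin(fδ)/sin δ ≈ 0.373.
p = a·p₁ + b·p₂ ≈ (-0.759, -0.262, -0.596); φ = arcsin(p_z) ≈ -36.57°, λ = atan2(p_y, p_x) ≈ -160.92°.

≈ (36.6°S, 160.9°W)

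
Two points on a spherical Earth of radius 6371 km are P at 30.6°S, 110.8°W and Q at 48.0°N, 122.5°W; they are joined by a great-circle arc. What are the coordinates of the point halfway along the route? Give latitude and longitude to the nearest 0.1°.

From cos δ = sin φ₁ sin φ₂ + cos φ₁ cos φ₂ cos Δλ, the central angle is δ ≈ 1.384 rad (79.3°).
Interpolate at f = 1/2 with slerp weights a = sin((1−f)δ)/sin δ ≈ 0.649, b = sin(fδ)/sin δ ≈ 0.649.
p = a·p₁ + b·p₂ ≈ (-0.432, -0.889, 0.152); φ = arcsin(p_z) ≈ 8.74°, λ = atan2(p_y, p_x) ≈ -115.91°.

≈ 8.7°N, 115.9°W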